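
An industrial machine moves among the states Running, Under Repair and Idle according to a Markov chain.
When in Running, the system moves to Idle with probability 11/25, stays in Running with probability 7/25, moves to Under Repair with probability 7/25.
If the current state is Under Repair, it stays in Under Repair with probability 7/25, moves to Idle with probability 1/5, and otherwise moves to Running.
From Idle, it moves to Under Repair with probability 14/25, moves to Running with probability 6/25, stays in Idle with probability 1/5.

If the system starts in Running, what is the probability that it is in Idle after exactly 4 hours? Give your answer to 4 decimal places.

Propagate the distribution vector 4 hours from Running.
After 0 hours: (1.0000, 0.0000, 0.0000)
After 1 hour: (0.2800, 0.2800, 0.4400)
After 2 hours: (0.3296, 0.4032, 0.2672)
After 3 hours: (0.3661, 0.3548, 0.2791)
After 4 hours: (0.3540, 0.3581, 0.2879)
P(in Idle after 4 hours) = 0.2879

0.2879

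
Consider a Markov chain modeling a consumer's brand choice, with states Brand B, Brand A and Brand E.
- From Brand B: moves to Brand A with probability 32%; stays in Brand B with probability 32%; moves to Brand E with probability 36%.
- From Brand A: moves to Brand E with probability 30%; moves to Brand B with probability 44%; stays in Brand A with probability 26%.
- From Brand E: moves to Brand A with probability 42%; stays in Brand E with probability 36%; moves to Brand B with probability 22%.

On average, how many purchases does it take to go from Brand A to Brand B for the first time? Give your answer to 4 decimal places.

2.7043

Let t(s) be the expected number of purchases to first reach Brand B from state s, with t(Brand B) = 0. Conditioning on the first purchase:
t(Brand A) = 1 + 0.26·t(Brand A) + 0.3·t(Brand E)
t(Brand E) = 1 + 0.42·t(Brand A) + 0.36·t(Brand E)
Solving: t(Brand A) = 2.7043, t(Brand E) = 3.3372.
Expected purchases from Brand A to Brand B: 2.7043.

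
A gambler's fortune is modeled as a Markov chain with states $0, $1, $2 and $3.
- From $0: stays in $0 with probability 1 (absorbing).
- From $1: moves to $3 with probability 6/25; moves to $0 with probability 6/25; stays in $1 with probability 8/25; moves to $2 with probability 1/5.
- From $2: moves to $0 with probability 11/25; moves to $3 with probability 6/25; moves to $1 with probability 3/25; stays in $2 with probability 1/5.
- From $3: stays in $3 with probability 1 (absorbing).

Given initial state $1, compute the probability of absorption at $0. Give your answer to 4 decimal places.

0.5385

Let h(s) be the probability of absorption at $0 starting from transient state s. Then h($0) = 1 and h($3) = 0. By first-step analysis:
h($1) = 0.24·1 + 0.32·h($1) + 0.2·h($2) + 0.24·0
h($2) = 0.44·1 + 0.12·h($1) + 0.2·h($2) + 0.24·0
Solving: h($1) = 0.5385, h($2) = 0.6308.
Starting from $1, the probability is 0.5385.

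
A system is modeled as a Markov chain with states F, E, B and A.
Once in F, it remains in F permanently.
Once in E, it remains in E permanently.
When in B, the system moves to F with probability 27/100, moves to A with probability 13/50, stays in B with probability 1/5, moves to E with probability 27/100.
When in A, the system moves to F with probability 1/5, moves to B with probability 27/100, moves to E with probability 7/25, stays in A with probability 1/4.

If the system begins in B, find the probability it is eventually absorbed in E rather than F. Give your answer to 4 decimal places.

0.5196

Let h(s) be the probability of absorption at E starting from transient state s. Then h(E) = 1 and h(F) = 0. By first-step analysis:
h(B) = 0.27·0 + 0.27·1 + 0.2·h(B) + 0.26·h(A)
h(A) = 0.2·0 + 0.28·1 + 0.27·h(B) + 0.25·h(A)
Solving: h(B) = 0.5196, h(A) = 0.5604.
Starting from B, the probability is 0.5196.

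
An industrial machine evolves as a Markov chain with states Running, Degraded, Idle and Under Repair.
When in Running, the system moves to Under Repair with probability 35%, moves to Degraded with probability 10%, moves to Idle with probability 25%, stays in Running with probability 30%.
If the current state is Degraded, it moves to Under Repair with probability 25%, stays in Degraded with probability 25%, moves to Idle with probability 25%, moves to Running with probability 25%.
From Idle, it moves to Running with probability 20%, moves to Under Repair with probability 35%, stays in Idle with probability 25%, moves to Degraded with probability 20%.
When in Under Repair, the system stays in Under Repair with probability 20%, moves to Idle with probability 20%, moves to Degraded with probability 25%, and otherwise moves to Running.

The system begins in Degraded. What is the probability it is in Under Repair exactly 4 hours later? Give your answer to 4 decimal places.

0.2873

Propagate the distribution vector 4 hours from Degraded.
After 0 hours: (0.0000, 1.0000, 0.0000, 0.0000)
After 1 hour: (0.2500, 0.2500, 0.2500, 0.2500)
After 2 hours: (0.2750, 0.2000, 0.2375, 0.2875)
After 3 hours: (0.2806, 0.1969, 0.2356, 0.2869)
After 4 hours: (0.2809, 0.1961, 0.2357, 0.2873)
P(in Under Repair after 4 hours) = 0.2873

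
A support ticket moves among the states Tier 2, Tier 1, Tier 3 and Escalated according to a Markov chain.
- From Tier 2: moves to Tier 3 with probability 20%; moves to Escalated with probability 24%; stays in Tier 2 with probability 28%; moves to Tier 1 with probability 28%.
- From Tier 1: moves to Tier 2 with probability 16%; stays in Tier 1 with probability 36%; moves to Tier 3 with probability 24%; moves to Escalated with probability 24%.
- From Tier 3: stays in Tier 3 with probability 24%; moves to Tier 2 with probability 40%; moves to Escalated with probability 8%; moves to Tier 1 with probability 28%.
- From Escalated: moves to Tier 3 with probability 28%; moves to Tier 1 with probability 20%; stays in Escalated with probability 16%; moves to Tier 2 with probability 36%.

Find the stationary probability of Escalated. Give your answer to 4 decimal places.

0.1873

Let the stationary distribution be π with π = πP and π_1 + π_2 + π_3 + π_4 = 1.
π_1 = 0.28·π_1 + 0.16·π_2 + 0.4·π_3 + 0.36·π_4
π_2 = 0.28·π_1 + 0.36·π_2 + 0.28·π_3 + 0.2·π_4
π_3 = 0.2·π_1 + 0.24·π_2 + 0.24·π_3 + 0.28·π_4
Solving with the normalization constraint gives π = (0.2887, 0.2881, 0.2359, 0.1873).
So the stationary probability of Escalated is 0.1873.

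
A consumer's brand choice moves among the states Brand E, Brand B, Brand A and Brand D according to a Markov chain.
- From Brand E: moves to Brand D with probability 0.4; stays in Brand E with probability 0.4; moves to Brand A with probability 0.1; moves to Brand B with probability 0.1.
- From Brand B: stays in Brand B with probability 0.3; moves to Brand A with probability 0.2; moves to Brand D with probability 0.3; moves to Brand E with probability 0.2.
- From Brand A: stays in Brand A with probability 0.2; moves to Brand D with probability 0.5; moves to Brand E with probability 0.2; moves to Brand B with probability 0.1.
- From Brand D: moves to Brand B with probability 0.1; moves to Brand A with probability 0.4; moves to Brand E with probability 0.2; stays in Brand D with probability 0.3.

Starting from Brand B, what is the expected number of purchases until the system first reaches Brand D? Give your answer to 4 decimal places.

2.7778

Let t(s) be the expected number of purchases to first reach Brand D from state s, with t(Brand D) = 0. Conditioning on the first purchase:
t(Brand E) = 1 + 0.4·t(Brand E) + 0.1·t(Brand B) + 0.1·t(Brand A)
t(Brand B) = 1 + 0.2·t(Brand E) + 0.3·t(Brand B) + 0.2·t(Brand A)
t(Brand A) = 1 + 0.2·t(Brand E) + 0.1·t(Brand B) + 0.2·t(Brand A)
Solving: t(Brand E) = 2.5000, t(Brand B) = 2.7778, t(Brand A) = 2.2222.
Expected purchases from Brand B to Brand D: 2.7778.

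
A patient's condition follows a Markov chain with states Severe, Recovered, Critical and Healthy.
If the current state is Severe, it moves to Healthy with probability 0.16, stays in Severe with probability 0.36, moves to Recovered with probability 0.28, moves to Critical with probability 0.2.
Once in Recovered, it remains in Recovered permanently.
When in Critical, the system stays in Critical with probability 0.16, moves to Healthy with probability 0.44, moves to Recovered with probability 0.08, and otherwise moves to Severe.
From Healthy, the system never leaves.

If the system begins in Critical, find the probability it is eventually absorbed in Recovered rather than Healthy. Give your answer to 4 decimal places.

Let h(s) be the probability of absorption at Recovered starting from transient state s. Then h(Recovered) = 1 and h(Healthy) = 0. By first-step analysis:
h(Severe) = 0.36·h(Severe) + 0.28·1 + 0.2·h(Critical) + 0.16·0
h(Critical) = 0.32·h(Severe) + 0.08·1 + 0.16·h(Critical) + 0.44·0
Solving: h(Severe) = 0.5304, h(Critical) = 0.2973.
Starting from Critical, the probability is 0.2973.

0.2973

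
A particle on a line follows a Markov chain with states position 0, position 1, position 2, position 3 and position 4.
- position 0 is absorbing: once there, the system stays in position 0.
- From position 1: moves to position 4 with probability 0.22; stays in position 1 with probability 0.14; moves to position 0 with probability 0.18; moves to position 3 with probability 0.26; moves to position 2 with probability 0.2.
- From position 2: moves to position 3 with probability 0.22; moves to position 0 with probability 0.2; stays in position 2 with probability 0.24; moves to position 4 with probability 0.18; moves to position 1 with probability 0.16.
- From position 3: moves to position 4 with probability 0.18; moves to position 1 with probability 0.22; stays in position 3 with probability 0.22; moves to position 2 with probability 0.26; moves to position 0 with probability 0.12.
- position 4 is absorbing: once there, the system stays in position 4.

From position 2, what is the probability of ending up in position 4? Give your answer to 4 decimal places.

0.5114

Let h(s) be the probability of absorption at position 4 starting from transient state s. Then h(position 4) = 1 and h(position 0) = 0. By first-step analysis:
h(position 1) = 0.18·0 + 0.14·h(position 1) + 0.2·h(position 2) + 0.26·h(position 3) + 0.22·1
h(position 2) = 0.2·0 + 0.16·h(position 1) + 0.24·h(position 2) + 0.22·h(position 3) + 0.18·1
h(position 3) = 0.12·0 + 0.22·h(position 1) + 0.26·h(position 2) + 0.22·h(position 3) + 0.18·1
Solving: h(position 1) = 0.5423, h(position 2) = 0.5114, h(position 3) = 0.5542.
Starting from position 2, the probability is 0.5114.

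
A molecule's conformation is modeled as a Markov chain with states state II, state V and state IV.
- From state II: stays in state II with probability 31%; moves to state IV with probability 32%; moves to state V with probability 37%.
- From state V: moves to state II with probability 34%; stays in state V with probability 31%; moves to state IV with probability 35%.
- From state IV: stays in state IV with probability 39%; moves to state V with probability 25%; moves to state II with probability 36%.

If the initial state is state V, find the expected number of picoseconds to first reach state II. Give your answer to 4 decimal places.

Let t(s) be the expected number of picoseconds to first reach state II from state s, with t(state II) = 0. Conditioning on the first picosecond:
t(state V) = 1 + 0.31·t(state V) + 0.35·t(state IV)
t(state IV) = 1 + 0.25·t(state V) + 0.39·t(state IV)
Solving: t(state V) = 2.8794, t(state IV) = 2.8194.
Expected picoseconds from state V to state II: 2.8794.

2.8794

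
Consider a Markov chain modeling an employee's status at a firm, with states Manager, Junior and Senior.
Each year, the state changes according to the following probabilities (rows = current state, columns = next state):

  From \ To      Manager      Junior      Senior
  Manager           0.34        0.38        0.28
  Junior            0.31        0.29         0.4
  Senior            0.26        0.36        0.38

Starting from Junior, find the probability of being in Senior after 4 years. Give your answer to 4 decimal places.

Propagate the distribution vector 4 years from Junior.
After 0 years: (0.0000, 1.0000, 0.0000)
After 1 year: (0.3100, 0.2900, 0.4000)
After 2 years: (0.2993, 0.3459, 0.3548)
After 3 years: (0.3012, 0.3418, 0.3570)
After 4 years: (0.3012, 0.3421, 0.3567)
P(in Senior after 4 years) = 0.3567

0.3567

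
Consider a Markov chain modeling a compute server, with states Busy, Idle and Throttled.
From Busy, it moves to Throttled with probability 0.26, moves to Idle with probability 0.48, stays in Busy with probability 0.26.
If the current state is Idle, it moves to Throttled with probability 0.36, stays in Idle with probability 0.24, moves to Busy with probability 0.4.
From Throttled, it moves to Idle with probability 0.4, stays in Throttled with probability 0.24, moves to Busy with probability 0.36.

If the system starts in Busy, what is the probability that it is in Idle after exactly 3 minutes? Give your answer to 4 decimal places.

Propagate the distribution vector 3 minutes from Busy.
After 0 minutes: (1.0000, 0.0000, 0.0000)
After 1 minute: (0.2600, 0.4800, 0.2600)
After 2 minutes: (0.3532, 0.3440, 0.3028)
After 3 minutes: (0.3384, 0.3732, 0.2883)
P(in Idle after 3 minutes) = 0.3732

0.3732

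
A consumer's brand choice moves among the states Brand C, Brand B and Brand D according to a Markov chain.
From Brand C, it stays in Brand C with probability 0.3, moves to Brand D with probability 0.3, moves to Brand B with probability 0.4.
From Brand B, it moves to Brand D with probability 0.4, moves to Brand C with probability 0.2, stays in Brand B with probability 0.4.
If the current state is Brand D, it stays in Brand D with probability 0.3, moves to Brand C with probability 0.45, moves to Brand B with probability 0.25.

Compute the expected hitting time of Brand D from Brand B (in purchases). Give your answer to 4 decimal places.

Let t(s) be the expected number of purchases to first reach Brand D from state s, with t(Brand D) = 0. Conditioning on the first purchase:
t(Brand C) = 1 + 0.3·t(Brand C) + 0.4·t(Brand B)
t(Brand B) = 1 + 0.2·t(Brand C) + 0.4·t(Brand B)
Solving: t(Brand C) = 2.9412, t(Brand B) = 2.6471.
Expected purchases from Brand B to Brand D: 2.6471.

2.6471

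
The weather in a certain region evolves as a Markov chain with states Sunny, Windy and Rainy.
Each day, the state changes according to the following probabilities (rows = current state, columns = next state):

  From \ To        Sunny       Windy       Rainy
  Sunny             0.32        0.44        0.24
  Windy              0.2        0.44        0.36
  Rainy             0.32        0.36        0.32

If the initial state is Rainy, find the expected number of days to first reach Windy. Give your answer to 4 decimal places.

Let t(s) be the expected number of days to first reach Windy from state s, with t(Windy) = 0. Conditioning on the first day:
t(Sunny) = 1 + 0.32·t(Sunny) + 0.24·t(Rainy)
t(Rainy) = 1 + 0.32·t(Sunny) + 0.32·t(Rainy)
Solving: t(Sunny) = 2.3859, t(Rainy) = 2.5934.
Expected days from Rainy to Windy: 2.5934.

2.5934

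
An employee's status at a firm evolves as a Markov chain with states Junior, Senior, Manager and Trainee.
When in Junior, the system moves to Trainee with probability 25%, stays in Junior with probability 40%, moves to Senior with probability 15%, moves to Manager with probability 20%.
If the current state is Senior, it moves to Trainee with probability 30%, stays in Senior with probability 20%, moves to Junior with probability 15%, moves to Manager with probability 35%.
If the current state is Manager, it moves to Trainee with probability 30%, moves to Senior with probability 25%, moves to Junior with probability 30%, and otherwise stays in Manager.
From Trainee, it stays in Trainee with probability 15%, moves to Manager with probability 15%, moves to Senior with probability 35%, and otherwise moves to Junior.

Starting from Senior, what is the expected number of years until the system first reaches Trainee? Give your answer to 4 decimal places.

Let t(s) be the expected number of years to first reach Trainee from state s, with t(Trainee) = 0. Conditioning on the first year:
t(Junior) = 1 + 0.4·t(Junior) + 0.15·t(Senior) + 0.2·t(Manager)
t(Senior) = 1 + 0.15·t(Junior) + 0.2·t(Senior) + 0.35·t(Manager)
t(Manager) = 1 + 0.3·t(Junior) + 0.25·t(Senior) + 0.15·t(Manager)
Solving: t(Junior) = 3.7058, t(Senior) = 3.4795, t(Manager) = 3.5078.
Expected years from Senior to Trainee: 3.4795.

3.4795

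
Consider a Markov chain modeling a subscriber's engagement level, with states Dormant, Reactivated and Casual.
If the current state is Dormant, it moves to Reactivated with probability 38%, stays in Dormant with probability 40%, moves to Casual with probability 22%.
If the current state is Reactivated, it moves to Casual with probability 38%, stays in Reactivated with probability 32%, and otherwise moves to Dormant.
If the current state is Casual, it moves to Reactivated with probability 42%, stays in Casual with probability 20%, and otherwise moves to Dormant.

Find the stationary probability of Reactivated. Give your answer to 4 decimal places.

0.3688

Let the stationary distribution be π with π = πP and π_1 + π_2 + π_3 = 1.
π_1 = 0.4·π_1 + 0.3·π_2 + 0.38·π_3
π_2 = 0.38·π_1 + 0.32·π_2 + 0.42·π_3
Solving with the normalization constraint gives π = (0.3576, 0.3688, 0.2735).
So the stationary probability of Reactivated is 0.3688.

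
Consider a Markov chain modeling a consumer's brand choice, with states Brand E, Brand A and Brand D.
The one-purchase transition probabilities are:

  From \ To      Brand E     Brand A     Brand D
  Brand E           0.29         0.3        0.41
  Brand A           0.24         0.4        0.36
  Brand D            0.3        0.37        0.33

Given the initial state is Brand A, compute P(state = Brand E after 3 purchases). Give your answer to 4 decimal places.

Propagate the distribution vector 3 purchases from Brand A.
After 0 purchases: (0.0000, 1.0000, 0.0000)
After 1 purchase: (0.2400, 0.4000, 0.3600)
After 2 purchases: (0.2736, 0.3652, 0.3612)
After 3 purchases: (0.2754, 0.3618, 0.3628)
P(in Brand E after 3 purchases) = 0.2754

0.2754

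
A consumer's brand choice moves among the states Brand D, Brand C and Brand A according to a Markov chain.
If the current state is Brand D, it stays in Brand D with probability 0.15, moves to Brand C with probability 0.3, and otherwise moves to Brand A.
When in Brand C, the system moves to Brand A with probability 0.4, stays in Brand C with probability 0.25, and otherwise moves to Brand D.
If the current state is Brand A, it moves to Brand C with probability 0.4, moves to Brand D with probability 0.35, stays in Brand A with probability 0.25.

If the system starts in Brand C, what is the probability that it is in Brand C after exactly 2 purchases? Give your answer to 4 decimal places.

Sum over the intermediate state after 1 purchase:
P = P(Brand C→Brand D)·P(Brand D→Brand C) + P(Brand C→Brand C)·P(Brand C→Brand C) + P(Brand C→Brand A)·P(Brand A→Brand C)
  = 0.35×0.3 + 0.25×0.25 + 0.4×0.4
  = 0.1050 + 0.0625 + 0.1600 = 0.3275

0.3275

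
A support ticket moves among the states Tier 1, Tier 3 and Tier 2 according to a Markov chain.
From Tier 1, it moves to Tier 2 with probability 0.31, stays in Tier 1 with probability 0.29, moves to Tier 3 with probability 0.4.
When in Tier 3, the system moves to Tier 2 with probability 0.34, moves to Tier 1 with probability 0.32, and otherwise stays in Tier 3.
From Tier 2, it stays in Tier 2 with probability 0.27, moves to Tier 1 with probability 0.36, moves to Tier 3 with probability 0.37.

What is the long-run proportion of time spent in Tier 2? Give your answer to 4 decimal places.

0.3087

Let the stationary distribution be π with π = πP and π_1 + π_2 + π_3 = 1.
π_1 = 0.29·π_1 + 0.32·π_2 + 0.36·π_3
π_2 = 0.4·π_1 + 0.34·π_2 + 0.37·π_3
Solving with the normalization constraint gives π = (0.3227, 0.3686, 0.3087).
So the stationary probability of Tier 2 is 0.3087.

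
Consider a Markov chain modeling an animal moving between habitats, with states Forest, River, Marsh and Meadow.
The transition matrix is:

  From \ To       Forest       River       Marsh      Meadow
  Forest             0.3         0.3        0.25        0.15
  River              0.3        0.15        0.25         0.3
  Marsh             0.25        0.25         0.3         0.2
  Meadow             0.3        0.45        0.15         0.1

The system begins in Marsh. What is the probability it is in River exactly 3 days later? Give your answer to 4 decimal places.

Propagate the distribution vector 3 days from Marsh.
After 0 days: (0.0000, 0.0000, 1.0000, 0.0000)
After 1 day: (0.2500, 0.2500, 0.3000, 0.2000)
After 2 days: (0.2850, 0.2775, 0.2450, 0.1925)
After 3 days: (0.2878, 0.2750, 0.2430, 0.1943)
P(in River after 3 days) = 0.2750

0.2750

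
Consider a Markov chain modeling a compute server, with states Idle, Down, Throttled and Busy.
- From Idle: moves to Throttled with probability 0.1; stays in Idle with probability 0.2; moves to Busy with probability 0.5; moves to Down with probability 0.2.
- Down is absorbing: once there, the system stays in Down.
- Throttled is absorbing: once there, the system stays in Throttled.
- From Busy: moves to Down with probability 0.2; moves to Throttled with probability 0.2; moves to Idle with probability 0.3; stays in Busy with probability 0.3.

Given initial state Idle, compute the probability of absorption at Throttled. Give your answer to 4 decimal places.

Let h(s) be the probability of absorption at Throttled starting from transient state s. Then h(Throttled) = 1 and h(Down) = 0. By first-step analysis:
h(Idle) = 0.2·h(Idle) + 0.2·0 + 0.1·1 + 0.5·h(Busy)
h(Busy) = 0.3·h(Idle) + 0.2·0 + 0.2·1 + 0.3·h(Busy)
Solving: h(Idle) = 0.4146, h(Busy) = 0.4634.
Starting from Idle, the probability is 0.4146.

0.4146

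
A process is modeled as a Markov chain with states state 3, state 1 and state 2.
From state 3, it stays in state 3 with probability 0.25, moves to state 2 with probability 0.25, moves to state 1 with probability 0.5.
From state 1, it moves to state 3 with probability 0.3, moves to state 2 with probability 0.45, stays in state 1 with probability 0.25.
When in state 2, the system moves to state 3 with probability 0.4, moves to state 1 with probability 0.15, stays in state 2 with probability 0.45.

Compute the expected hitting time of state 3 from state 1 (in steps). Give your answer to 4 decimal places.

Let t(s) be the expected number of steps to first reach state 3 from state s, with t(state 3) = 0. Conditioning on the first step:
t(state 1) = 1 + 0.25·t(state 1) + 0.45·t(state 2)
t(state 2) = 1 + 0.15·t(state 1) + 0.45·t(state 2)
Solving: t(state 1) = 2.8986, t(state 2) = 2.6087.
Expected steps from state 1 to state 3: 2.8986.

2.8986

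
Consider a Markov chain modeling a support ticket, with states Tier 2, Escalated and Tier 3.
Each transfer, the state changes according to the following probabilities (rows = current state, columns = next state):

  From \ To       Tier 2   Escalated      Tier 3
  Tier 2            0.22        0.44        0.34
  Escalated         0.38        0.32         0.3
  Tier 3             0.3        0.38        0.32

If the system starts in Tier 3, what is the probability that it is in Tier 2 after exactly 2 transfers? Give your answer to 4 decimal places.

0.3064

Sum over the intermediate state after 1 transfer:
P = P(Tier 3→Tier 2)·P(Tier 2→Tier 2) + P(Tier 3→Escalated)·P(Escalated→Tier 2) + P(Tier 3→Tier 3)·P(Tier 3→Tier 2)
  = 0.3×0.22 + 0.38×0.38 + 0.32×0.3
  = 0.0660 + 0.1444 + 0.0960 = 0.3064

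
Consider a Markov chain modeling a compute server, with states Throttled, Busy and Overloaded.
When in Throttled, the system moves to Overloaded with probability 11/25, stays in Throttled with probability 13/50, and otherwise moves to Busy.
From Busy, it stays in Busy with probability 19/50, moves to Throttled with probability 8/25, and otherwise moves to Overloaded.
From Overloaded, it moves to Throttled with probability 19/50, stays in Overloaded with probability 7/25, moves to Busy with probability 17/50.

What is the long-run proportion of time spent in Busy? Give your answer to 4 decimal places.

Let the stationary distribution be π with π = πP and π_1 + π_2 + π_3 = 1.
π_1 = 0.26·π_1 + 0.32·π_2 + 0.38·π_3
π_2 = 0.3·π_1 + 0.38·π_2 + 0.34·π_3
Solving with the normalization constraint gives π = (0.3210, 0.3408, 0.3382).
So the stationary probability of Busy is 0.3408.

0.3408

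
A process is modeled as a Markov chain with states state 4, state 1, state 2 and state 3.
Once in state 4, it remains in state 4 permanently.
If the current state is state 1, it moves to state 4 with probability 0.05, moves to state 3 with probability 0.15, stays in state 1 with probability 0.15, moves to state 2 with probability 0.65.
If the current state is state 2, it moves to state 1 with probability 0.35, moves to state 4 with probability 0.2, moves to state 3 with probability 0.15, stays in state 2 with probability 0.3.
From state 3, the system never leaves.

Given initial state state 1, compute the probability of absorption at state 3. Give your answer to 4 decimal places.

Let h(s) be the probability of absorption at state 3 starting from transient state s. Then h(state 3) = 1 and h(state 4) = 0. By first-step analysis:
h(state 1) = 0.05·0 + 0.15·h(state 1) + 0.65·h(state 2) + 0.15·1
h(state 2) = 0.2·0 + 0.35·h(state 1) + 0.3·h(state 2) + 0.15·1
Solving: h(state 1) = 0.5510, h(state 2) = 0.4898.
Starting from state 1, the probability is 0.5510.

0.5510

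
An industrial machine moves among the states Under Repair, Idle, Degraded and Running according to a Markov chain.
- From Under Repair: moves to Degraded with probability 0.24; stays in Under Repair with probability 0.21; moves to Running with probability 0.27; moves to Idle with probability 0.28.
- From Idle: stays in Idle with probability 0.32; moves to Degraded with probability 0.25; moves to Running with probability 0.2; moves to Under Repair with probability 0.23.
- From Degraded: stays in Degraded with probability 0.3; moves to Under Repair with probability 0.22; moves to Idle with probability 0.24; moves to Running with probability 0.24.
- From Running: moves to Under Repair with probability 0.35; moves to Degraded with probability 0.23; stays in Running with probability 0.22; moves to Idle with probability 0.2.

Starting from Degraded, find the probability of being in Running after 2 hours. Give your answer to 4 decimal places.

Propagate the distribution vector 2 hours from Degraded.
After 0 hours: (0.0000, 0.0000, 1.0000, 0.0000)
After 1 hour: (0.2200, 0.2400, 0.3000, 0.2400)
After 2 hours: (0.2514, 0.2584, 0.2580, 0.2322)
P(in Running after 2 hours) = 0.2322

0.2322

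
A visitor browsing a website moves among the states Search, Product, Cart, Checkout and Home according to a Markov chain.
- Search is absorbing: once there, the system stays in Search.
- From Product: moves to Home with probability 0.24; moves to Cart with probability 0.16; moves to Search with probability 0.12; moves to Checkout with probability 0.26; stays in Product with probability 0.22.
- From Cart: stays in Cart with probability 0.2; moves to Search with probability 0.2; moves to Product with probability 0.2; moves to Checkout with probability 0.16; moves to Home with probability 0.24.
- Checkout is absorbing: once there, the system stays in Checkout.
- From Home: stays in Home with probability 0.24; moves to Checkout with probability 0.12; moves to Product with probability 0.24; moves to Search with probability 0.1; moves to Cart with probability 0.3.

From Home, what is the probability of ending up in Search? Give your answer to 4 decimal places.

0.4441

Let h(s) be the probability of absorption at Search starting from transient state s. Then h(Search) = 1 and h(Checkout) = 0. By first-step analysis:
h(Product) = 0.12·1 + 0.22·h(Product) + 0.16·h(Cart) + 0.26·0 + 0.24·h(Home)
h(Cart) = 0.2·1 + 0.2·h(Product) + 0.2·h(Cart) + 0.16·0 + 0.24·h(Home)
h(Home) = 0.1·1 + 0.24·h(Product) + 0.3·h(Cart) + 0.12·0 + 0.24·h(Home)
Solving: h(Product) = 0.3891, h(Cart) = 0.4805, h(Home) = 0.4441.
Starting from Home, the probability is 0.4441.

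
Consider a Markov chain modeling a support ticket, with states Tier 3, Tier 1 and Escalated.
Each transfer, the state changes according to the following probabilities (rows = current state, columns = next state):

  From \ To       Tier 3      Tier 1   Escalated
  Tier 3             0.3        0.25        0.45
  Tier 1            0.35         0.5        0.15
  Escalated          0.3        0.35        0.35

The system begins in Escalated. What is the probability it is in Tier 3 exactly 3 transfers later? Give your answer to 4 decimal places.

Propagate the distribution vector 3 transfers from Escalated.
After 0 transfers: (0.0000, 0.0000, 1.0000)
After 1 transfer: (0.3000, 0.3500, 0.3500)
After 2 transfers: (0.3175, 0.3725, 0.3100)
After 3 transfers: (0.3186, 0.3741, 0.3073)
P(in Tier 3 after 3 transfers) = 0.3186

0.3186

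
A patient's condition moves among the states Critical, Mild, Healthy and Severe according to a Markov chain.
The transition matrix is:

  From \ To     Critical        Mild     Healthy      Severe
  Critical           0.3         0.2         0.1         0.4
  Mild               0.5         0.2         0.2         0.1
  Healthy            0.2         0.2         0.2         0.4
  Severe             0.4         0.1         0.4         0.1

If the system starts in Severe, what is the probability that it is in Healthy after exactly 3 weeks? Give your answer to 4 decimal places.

Propagate the distribution vector 3 weeks from Severe.
After 0 weeks: (0.0000, 0.0000, 0.0000, 1.0000)
After 1 week: (0.4000, 0.1000, 0.4000, 0.1000)
After 2 weeks: (0.2900, 0.1900, 0.1800, 0.3400)
After 3 weeks: (0.3540, 0.1660, 0.2390, 0.2410)
P(in Healthy after 3 weeks) = 0.2390

0.2390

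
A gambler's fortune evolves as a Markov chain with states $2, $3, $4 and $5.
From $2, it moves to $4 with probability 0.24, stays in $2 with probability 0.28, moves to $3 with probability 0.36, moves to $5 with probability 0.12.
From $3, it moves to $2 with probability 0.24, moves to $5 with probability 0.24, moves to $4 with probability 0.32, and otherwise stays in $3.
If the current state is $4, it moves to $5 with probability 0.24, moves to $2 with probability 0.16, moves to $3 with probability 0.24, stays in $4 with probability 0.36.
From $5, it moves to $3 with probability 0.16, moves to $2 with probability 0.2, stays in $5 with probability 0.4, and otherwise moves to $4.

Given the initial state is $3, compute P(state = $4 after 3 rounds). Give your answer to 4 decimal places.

0.2947

Propagate the distribution vector 3 rounds from $3.
After 0 rounds: (0.0000, 1.0000, 0.0000, 0.0000)
After 1 round: (0.2400, 0.2000, 0.3200, 0.2400)
After 2 rounds: (0.2144, 0.2416, 0.2944, 0.2496)
After 3 rounds: (0.2150, 0.2361, 0.2947, 0.2542)
P(in $4 after 3 rounds) = 0.2947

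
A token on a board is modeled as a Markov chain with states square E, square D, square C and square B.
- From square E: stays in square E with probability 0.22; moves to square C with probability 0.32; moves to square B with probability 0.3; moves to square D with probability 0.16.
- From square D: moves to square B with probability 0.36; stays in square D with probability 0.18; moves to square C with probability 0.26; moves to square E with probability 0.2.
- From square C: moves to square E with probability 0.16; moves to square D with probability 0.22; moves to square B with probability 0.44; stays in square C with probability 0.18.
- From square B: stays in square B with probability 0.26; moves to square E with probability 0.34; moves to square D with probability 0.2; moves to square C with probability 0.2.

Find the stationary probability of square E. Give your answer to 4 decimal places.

0.2418

Let the stationary distribution be π with π = πP and π_1 + π_2 + π_3 + π_4 = 1.
π_1 = 0.22·π_1 + 0.2·π_2 + 0.16·π_3 + 0.34·π_4
π_2 = 0.16·π_1 + 0.18·π_2 + 0.22·π_3 + 0.2·π_4
π_3 = 0.32·π_1 + 0.26·π_2 + 0.18·π_3 + 0.2·π_4
Solving with the normalization constraint gives π = (0.2418, 0.1912, 0.2358, 0.3312).
So the stationary probability of square E is 0.2418.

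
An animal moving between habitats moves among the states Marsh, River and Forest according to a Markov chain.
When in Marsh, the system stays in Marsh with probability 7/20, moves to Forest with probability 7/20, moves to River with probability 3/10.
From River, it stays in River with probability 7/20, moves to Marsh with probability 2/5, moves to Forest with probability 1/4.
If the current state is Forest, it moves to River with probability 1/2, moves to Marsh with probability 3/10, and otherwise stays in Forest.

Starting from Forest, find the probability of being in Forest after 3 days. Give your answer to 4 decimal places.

Propagate the distribution vector 3 days from Forest.
After 0 days: (0.0000, 0.0000, 1.0000)
After 1 day: (0.3000, 0.5000, 0.2000)
After 2 days: (0.3650, 0.3650, 0.2700)
After 3 days: (0.3548, 0.3723, 0.2730)
P(in Forest after 3 days) = 0.2730

0.2730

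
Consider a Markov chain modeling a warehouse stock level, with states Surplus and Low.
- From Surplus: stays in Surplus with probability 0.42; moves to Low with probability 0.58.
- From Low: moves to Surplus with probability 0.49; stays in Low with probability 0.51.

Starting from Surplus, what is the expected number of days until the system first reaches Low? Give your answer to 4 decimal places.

1.7241

Let t(s) be the expected number of days to first reach Low from state s, with t(Low) = 0. Conditioning on the first day:
t(Surplus) = 1 + 0.42·t(Surplus)
Solving: t(Surplus) = 1.7241.
Expected days from Surplus to Low: 1.7241.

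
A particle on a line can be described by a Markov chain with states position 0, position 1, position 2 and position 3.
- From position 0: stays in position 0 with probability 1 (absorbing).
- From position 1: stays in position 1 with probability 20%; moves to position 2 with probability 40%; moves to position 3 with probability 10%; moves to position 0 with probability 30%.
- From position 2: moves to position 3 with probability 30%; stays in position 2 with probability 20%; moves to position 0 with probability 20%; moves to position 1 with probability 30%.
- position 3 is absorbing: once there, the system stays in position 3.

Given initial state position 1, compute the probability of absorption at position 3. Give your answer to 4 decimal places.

Let h(s) be the probability of absorption at position 3 starting from transient state s. Then h(position 3) = 1 and h(position 0) = 0. By first-step analysis:
h(position 1) = 0.3·0 + 0.2·h(position 1) + 0.4·h(position 2) + 0.1·1
h(position 2) = 0.2·0 + 0.3·h(position 1) + 0.2·h(position 2) + 0.3·1
Solving: h(position 1) = 0.3846, h(position 2) = 0.5192.
Starting from position 1, the probability is 0.3846.

0.3846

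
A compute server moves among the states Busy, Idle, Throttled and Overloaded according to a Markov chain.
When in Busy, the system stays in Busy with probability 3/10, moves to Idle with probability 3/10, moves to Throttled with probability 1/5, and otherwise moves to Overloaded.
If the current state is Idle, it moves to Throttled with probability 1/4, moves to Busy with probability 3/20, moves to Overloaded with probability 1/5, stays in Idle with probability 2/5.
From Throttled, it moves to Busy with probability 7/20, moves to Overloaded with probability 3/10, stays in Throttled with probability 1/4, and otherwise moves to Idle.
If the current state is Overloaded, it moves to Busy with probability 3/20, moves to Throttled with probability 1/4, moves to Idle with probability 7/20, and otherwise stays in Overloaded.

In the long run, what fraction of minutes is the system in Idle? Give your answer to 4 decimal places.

0.2935

Let the stationary distribution be π with π = πP and π_1 + π_2 + π_3 + π_4 = 1.
π_1 = 0.3·π_1 + 0.15·π_2 + 0.35·π_3 + 0.15·π_4
π_2 = 0.3·π_1 + 0.4·π_2 + 0.1·π_3 + 0.35·π_4
π_3 = 0.2·π_1 + 0.25·π_2 + 0.25·π_3 + 0.25·π_4
Solving with the normalization constraint gives π = (0.2326, 0.2935, 0.2384, 0.2356).
So the stationary probability of Idle is 0.2935.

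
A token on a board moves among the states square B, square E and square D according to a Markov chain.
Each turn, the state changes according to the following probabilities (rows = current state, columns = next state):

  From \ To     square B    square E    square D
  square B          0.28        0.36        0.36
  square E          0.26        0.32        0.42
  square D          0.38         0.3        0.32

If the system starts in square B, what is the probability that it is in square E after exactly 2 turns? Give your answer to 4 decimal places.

Sum over the intermediate state after 1 turn:
P = P(square B→square B)·P(square B→square E) + P(square B→square E)·P(square E→square E) + P(square B→square D)·P(square D→square E)
  = 0.28×0.36 + 0.36×0.32 + 0.36×0.3
  = 0.1008 + 0.1152 + 0.1080 = 0.3240

0.3240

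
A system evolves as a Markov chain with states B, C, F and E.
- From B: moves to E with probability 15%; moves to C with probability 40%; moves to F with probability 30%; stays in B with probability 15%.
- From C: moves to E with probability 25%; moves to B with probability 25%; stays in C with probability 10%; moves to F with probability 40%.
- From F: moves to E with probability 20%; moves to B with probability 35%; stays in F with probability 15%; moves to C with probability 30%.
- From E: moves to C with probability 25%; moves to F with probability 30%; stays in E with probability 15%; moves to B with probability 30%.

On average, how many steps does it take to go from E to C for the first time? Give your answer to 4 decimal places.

3.2908

Let t(s) be the expected number of steps to first reach C from state s, with t(C) = 0. Conditioning on the first step:
t(B) = 1 + 0.15·t(B) + 0.3·t(F) + 0.15·t(E)
t(F) = 1 + 0.35·t(B) + 0.15·t(F) + 0.2·t(E)
t(E) = 1 + 0.3·t(B) + 0.3·t(F) + 0.15·t(E)
Solving: t(B) = 2.8616, t(F) = 3.1291, t(E) = 3.2908.
Expected steps from E to C: 3.2908.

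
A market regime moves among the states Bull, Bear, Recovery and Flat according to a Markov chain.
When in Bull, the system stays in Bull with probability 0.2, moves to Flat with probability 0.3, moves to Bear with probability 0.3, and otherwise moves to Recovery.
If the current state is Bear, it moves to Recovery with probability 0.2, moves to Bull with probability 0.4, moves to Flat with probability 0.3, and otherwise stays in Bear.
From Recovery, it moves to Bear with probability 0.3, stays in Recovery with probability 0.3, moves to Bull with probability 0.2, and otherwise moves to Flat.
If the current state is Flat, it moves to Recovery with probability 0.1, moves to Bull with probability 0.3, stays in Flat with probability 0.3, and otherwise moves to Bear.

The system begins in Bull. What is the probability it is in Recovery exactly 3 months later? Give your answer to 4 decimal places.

Propagate the distribution vector 3 months from Bull.
After 0 months: (1.0000, 0.0000, 0.0000, 0.0000)
After 1 month: (0.2000, 0.3000, 0.2000, 0.3000)
After 2 months: (0.2900, 0.2400, 0.1900, 0.2800)
After 3 months: (0.2760, 0.2520, 0.1910, 0.2810)
P(in Recovery after 3 months) = 0.1910

0.1910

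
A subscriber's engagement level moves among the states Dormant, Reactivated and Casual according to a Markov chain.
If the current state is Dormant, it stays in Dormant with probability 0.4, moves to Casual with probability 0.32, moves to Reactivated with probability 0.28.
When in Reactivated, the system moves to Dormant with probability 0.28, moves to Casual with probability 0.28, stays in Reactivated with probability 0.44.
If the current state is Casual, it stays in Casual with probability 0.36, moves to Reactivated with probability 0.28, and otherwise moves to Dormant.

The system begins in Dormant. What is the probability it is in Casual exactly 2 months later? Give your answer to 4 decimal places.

Sum over the intermediate state after 1 month:
P = P(Dormant→Dormant)·P(Dormant→Casual) + P(Dormant→Reactivated)·P(Reactivated→Casual) + P(Dormant→Casual)·P(Casual→Casual)
  = 0.4×0.32 + 0.28×0.28 + 0.32×0.36
  = 0.1280 + 0.0784 + 0.1152 = 0.3216

0.3216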